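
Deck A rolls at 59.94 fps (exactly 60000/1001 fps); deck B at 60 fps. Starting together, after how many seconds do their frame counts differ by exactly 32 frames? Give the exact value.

8008/15 seconds

The gap grows by |60 − 60000/1001| = 60/1001 frames per second.
Time for a 32-frame gap: 32 ÷ (60/1001) = 8008/15 s.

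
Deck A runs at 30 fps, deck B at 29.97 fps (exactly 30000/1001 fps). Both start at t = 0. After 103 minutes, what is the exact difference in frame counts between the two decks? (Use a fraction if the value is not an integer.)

185400/1001 frames

103 min = 6180 s.
A emits 30 × 6180 = 185400 frames; B emits 30000/1001 × 6180 = 185400000/1001.
Difference = 185400/1001 frames (≈ 185.2148); B is behind A.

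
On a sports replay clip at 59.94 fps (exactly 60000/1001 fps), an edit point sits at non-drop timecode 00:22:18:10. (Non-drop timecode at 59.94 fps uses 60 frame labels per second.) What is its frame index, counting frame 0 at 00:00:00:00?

Total seconds to the label: (0 × 3600 + 22 × 60 + 18) = 1338.
Frame index = 1338 × 60 + 10 = 80290.

frame 80290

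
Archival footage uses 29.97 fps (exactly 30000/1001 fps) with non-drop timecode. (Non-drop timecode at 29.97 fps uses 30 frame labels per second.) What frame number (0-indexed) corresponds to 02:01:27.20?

Total seconds to the label: (2 × 3600 + 1 × 60 + 27) = 7287.
Frame index = 7287 × 30 + 20 = 218630.

218630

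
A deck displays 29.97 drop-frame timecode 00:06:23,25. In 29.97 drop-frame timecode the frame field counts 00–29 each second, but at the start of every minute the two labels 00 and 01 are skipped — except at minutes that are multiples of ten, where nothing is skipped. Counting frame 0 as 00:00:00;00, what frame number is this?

As if non-drop at 30 labels/s: (0 × 3600 + 6 × 60 + 23) × 30 + 25 = 11515.
Minute boundaries passed: 6; those not divisible by 10: 6 − 0 = 6; dropped labels = 2 × 6 = 12.
Actual frame index = 11515 − 12 = 11503.

11503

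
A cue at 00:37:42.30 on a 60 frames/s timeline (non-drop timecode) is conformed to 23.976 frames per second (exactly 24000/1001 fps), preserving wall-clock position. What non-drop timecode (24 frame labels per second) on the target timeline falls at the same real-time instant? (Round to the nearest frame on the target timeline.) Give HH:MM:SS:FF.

00:37:40:06

Source frame index: (0×3600 + 37×60 + 42) × 60 + 30 = 135750.
Real time: 135750 / (60) = 4525/2 s.
Target frame: (4525/2) × (24000/1001) = 54300000/1001 ≈ 54245.754 → 54246.
At 24 labels/s: frame 54246 → 00:37:40:06.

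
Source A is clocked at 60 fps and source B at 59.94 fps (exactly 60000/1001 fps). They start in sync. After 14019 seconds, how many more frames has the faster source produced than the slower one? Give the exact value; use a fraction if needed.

841140/1001 frames

A emits 60 × 14019 = 841140 frames; B emits 60000/1001 × 14019 = 841140000/1001.
Difference = 841140/1001 frames (≈ 840.2997); B is behind A.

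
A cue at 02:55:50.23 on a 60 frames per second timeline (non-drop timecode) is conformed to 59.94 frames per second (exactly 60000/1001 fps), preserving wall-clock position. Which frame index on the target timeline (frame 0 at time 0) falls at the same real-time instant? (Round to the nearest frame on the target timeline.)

frame 632391

Source frame index: (2×3600 + 55×60 + 50) × 60 + 23 = 633023.
Real time: 633023 / (60) = 633023/60 s.
Target frame: (633023/60) × (60000/1001) = 633023000/1001 ≈ 632390.609 → 632391.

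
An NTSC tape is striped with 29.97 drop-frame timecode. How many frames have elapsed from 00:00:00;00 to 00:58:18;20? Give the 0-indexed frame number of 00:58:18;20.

As if non-drop at 30 labels/s: (0 × 3600 + 58 × 60 + 18) × 30 + 20 = 104960.
Minute boundaries passed: 58; those not divisible by 10: 58 − 5 = 53; dropped labels = 2 × 53 = 106.
Actual frame index = 104960 − 106 = 104854.

104854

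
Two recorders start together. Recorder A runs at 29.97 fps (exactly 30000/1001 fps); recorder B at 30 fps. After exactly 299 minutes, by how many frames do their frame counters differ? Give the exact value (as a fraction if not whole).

41400/77 frames

299 min = 17940 s.
A emits 30000/1001 × 17940 = 41400000/77 frames; B emits 30 × 17940 = 538200.
Difference = 41400/77 frames (≈ 537.6623); B is ahead of A.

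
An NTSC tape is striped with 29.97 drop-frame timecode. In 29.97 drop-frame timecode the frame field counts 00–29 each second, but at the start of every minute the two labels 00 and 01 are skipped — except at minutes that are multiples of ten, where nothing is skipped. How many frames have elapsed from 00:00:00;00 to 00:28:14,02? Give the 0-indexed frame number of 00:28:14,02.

As if non-drop at 30 labels/s: (0 × 3600 + 28 × 60 + 14) × 30 + 2 = 50822.
Minute boundaries passed: 28; those not divisible by 10: 28 − 2 = 26; dropped labels = 2 × 26 = 52.
Actual frame index = 50822 − 52 = 50770.

50770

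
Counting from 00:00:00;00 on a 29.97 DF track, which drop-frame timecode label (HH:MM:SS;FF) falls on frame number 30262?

00:16:49;22

Ten DF minutes hold 17982 frames, so frame 30262 lies in block 1 (frames 17982–35963) with 12280 frames into that block.
The block's first minute is 1800 frames and the rest 1798 each; 12280 frames reaches minute 6, so 1 × 18 + 6 × 2 = 30 labels have been skipped so far.
Adding those back, label number 30262 + 30 = 30292 at 30 labels/s is 1009 s + 22 f = 0 h 16 min 49 s frame 22, i.e. 00:16:49;22.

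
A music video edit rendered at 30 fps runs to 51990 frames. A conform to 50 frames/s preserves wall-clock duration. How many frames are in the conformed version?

86650 frames

Target frames = source frames × (target rate / source rate) = 51990 × (50)/(30) = 51990 × 5/3 = 86650.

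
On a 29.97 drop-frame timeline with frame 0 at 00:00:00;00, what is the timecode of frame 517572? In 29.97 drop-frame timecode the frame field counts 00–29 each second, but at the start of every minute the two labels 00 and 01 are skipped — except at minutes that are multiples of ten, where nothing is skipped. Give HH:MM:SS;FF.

04:47:49;20

Ten DF minutes hold 17982 frames, so frame 517572 lies in block 28 (frames 503496–521477) with 14076 frames into that block.
The block's first minute is 1800 frames and the rest 1798 each; 14076 frames reaches minute 7, so 28 × 18 + 7 × 2 = 518 labels have been skipped so far.
Adding those back, label number 517572 + 518 = 518090 at 30 labels/s is 17269 s + 20 f = 4 h 47 min 49 s frame 20, i.e. 04:47:49;20.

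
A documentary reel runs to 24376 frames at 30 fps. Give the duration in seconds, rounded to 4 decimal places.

812.5333 seconds

Running time = 24376 × 1/30 = 12188/15 s ≈ 812.5333 s.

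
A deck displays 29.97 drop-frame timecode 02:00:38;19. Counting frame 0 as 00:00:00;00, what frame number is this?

Complete 10-minute blocks: 12, each 17982 frames → 215784.
Remaining 0 whole minutes in the current block: 0 frames.
Within the current minute: 38 × 30 + 19 = 1159. Total = 215784 + 0 + 1159 = 216943.

216943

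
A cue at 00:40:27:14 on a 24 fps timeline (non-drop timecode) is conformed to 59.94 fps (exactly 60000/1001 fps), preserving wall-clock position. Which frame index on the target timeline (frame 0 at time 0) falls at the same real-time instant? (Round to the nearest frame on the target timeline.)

Source frame index: (0×3600 + 40×60 + 27) × 24 + 14 = 58262.
Real time: 58262 / (24) = 29131/12 s.
Target frame: (29131/12) × (60000/1001) = 145655000/1001 ≈ 145509.491 → 145509.

frame 145509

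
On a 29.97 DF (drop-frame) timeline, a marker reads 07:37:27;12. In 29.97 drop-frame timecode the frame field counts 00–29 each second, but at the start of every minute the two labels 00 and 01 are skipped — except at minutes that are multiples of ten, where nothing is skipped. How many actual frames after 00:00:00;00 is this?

822598

Complete 10-minute blocks: 45, each 17982 frames → 809190.
Remaining 7 whole minutes in the current block: 1800 + 6 × 1798 = 12588 frames.
Within the current minute: 27 × 30 + 12 − 2 = 820 (labels ;00/;01 skipped at this minute). Total = 809190 + 12588 + 820 = 822598.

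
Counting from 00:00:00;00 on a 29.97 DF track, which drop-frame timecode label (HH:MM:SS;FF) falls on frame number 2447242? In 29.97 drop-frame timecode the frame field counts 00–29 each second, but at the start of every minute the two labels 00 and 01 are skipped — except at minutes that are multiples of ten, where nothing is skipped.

Ten DF minutes hold 17982 frames, so frame 2447242 lies in block 136 (frames 2445552–2463533) with 1690 frames into that block.
The block's first minute is 1800 frames and the rest 1798 each; 1690 frames reaches minute 0, so 136 × 18 + 0 × 2 = 2448 labels have been skipped so far.
Adding those back, label number 2447242 + 2448 = 2449690 at 30 labels/s is 81656 s + 10 f = 22 h 40 min 56 s frame 10, i.e. 22:40:56;10.

22:40:56;10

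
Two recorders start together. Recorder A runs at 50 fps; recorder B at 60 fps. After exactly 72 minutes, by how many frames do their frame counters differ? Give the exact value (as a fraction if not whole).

43200 frames

72 min = 4320 s.
A emits 50 × 4320 = 216000 frames; B emits 60 × 4320 = 259200.
Difference = 43200 frames; B is ahead of A.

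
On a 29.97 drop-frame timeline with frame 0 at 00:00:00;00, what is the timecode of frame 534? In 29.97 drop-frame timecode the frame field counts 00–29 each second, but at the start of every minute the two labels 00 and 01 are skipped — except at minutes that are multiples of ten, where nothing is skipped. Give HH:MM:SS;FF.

00:00:17;24

Each 10-minute DF block holds 10 × 60 × 30 − 9 × 2 = 17982 frames. 534 ÷ 17982 → 0 full blocks, remainder 534.
Within the partial block the first minute is 1800 frames and each further minute 1798, so 0 further minute boundaries passed. Total skipped labels = 18 × 0 + 2 × 0 = 0.
Non-drop label index = 534 + 0 = 534; at 30 labels/s that is 00:00:17:24, i.e. DF 00:00:17;24.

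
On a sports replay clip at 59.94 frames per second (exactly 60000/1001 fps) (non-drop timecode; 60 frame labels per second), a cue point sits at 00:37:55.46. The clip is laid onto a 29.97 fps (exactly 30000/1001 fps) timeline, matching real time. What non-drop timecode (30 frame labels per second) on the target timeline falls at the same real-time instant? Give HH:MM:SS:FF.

Source frame index: (0×3600 + 37×60 + 55) × 60 + 46 = 136546.
Real time: 136546 / (60000/1001) = 68341273/30000 s.
Target frame: (68341273/30000) × (30000/1001) = 68273.
At 30 labels/s: frame 68273 → 00:37:55:23.

00:37:55:23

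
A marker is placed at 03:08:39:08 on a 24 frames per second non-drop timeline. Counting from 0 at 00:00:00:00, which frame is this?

Total seconds to the label: (3 × 3600 + 8 × 60 + 39) = 11319.
Frame index = 11319 × 24 + 8 = 271664.

271664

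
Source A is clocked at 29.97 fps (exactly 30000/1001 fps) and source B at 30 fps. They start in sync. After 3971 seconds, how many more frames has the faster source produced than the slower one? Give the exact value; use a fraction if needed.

10830/91 frames

A emits 30000/1001 × 3971 = 10830000/91 frames; B emits 30 × 3971 = 119130.
Difference = 10830/91 frames (≈ 119.0110); B is ahead of A.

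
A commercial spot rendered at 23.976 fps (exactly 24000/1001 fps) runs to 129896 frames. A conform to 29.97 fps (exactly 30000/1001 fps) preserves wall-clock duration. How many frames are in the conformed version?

Target frames = source frames × (target rate / source rate) = 129896 × (30000/1001)/(24000/1001) = 129896 × 5/4 = 162370.

162370 frames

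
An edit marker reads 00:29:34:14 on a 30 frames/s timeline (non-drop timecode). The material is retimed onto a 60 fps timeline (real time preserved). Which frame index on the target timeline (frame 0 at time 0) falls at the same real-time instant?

frame 106468

Source frame index: (0×3600 + 29×60 + 34) × 30 + 14 = 53234.
Real time: 53234 / (30) = 26617/15 s.
Target frame: (26617/15) × (60) = 106468.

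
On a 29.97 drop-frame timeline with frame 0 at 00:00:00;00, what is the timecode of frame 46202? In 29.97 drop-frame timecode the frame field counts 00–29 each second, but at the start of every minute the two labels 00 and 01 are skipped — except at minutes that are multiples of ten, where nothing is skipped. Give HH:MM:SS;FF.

00:25:41;18

Ten DF minutes hold 17982 frames, so frame 46202 lies in block 2 (frames 35964–53945) with 10238 frames into that block.
The block's first minute is 1800 frames and the rest 1798 each; 10238 frames reaches minute 5, so 2 × 18 + 5 × 2 = 46 labels have been skipped so far.
Adding those back, label number 46202 + 46 = 46248 at 30 labels/s is 1541 s + 18 f = 0 h 25 min 41 s frame 18, i.e. 00:25:41;18.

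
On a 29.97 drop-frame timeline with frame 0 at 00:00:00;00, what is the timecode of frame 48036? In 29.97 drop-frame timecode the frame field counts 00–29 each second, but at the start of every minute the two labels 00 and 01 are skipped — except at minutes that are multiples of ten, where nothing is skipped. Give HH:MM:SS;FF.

00:26:42;24

Ten DF minutes hold 17982 frames, so frame 48036 lies in block 2 (frames 35964–53945) with 12072 frames into that block.
The block's first minute is 1800 frames and the rest 1798 each; 12072 frames reaches minute 6, so 2 × 18 + 6 × 2 = 48 labels have been skipped so far.
Adding those back, label number 48036 + 48 = 48084 at 30 labels/s is 1602 s + 24 f = 0 h 26 min 42 s frame 24, i.e. 00:26:42;24.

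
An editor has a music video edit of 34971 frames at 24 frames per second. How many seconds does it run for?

Running time = 34971 / (24) = 1457.125 s.

1457.125 seconds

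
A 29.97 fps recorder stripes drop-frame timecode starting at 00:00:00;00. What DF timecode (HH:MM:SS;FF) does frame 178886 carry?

Ten DF minutes hold 17982 frames, so frame 178886 lies in block 9 (frames 161838–179819) with 17048 frames into that block.
The block's first minute is 1800 frames and the rest 1798 each; 17048 frames reaches minute 9, so 9 × 18 + 9 × 2 = 180 labels have been skipped so far.
Adding those back, label number 178886 + 180 = 179066 at 30 labels/s is 5968 s + 26 f = 1 h 39 min 28 s frame 26, i.e. 01:39:28;26.

01:39:28;26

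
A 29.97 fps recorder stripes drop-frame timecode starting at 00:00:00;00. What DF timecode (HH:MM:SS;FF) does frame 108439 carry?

01:00:18;07

Ten DF minutes hold 17982 frames, so frame 108439 lies in block 6 (frames 107892–125873) with 547 frames into that block.
The block's first minute is 1800 frames and the rest 1798 each; 547 frames reaches minute 0, so 6 × 18 + 0 × 2 = 108 labels have been skipped so far.
Adding those back, label number 108439 + 108 = 108547 at 30 labels/s is 3618 s + 7 f = 1 h 0 min 18 s frame 7, i.e. 01:00:18;07.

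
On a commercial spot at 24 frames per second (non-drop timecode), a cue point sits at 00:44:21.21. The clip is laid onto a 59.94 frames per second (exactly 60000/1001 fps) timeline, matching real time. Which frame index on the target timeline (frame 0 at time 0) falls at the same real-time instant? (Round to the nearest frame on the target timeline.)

frame 159553

Source frame index: (0×3600 + 44×60 + 21) × 24 + 21 = 63885.
Real time: 63885 / (24) = 21295/8 s.
Target frame: (21295/8) × (60000/1001) = 159712500/1001 ≈ 159552.947 → 159553.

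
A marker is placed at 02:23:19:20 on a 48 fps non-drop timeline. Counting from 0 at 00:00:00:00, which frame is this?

Total seconds to the label: (2 × 3600 + 23 × 60 + 19) = 8599.
Frame index = 8599 × 48 + 20 = 412772.

412772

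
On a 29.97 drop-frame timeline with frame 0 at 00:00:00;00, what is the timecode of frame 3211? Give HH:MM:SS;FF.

00:01:47;03

Each 10-minute DF block holds 10 × 60 × 30 − 9 × 2 = 17982 frames. 3211 ÷ 17982 → 0 full blocks, remainder 3211.
Within the partial block the first minute is 1800 frames and each further minute 1798, so 1 further minute boundary passed. Total skipped labels = 18 × 0 + 2 × 1 = 2.
Non-drop label index = 3211 + 2 = 3213; at 30 labels/s that is 00:01:47:03, i.e. DF 00:01:47;03.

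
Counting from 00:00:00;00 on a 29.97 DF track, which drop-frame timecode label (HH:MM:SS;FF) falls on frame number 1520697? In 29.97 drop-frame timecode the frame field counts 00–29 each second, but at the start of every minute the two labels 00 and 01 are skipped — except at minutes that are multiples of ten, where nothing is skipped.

14:05:40;19

Ten DF minutes hold 17982 frames, so frame 1520697 lies in block 84 (frames 1510488–1528469) with 10209 frames into that block.
The block's first minute is 1800 frames and the rest 1798 each; 10209 frames reaches minute 5, so 84 × 18 + 5 × 2 = 1522 labels have been skipped so far.
Adding those back, label number 1520697 + 1522 = 1522219 at 30 labels/s is 50740 s + 19 f = 14 h 5 min 40 s frame 19, i.e. 14:05:40;19.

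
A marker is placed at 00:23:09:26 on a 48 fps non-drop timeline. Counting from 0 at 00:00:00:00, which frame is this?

66698

Total seconds to the label: (0 × 3600 + 23 × 60 + 9) = 1389.
Frame index = 1389 × 48 + 26 = 66698.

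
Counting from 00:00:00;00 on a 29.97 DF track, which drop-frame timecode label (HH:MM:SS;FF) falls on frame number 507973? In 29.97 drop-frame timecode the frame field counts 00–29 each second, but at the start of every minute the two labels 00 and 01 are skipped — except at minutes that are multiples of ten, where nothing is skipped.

04:42:29;11

Ten DF minutes hold 17982 frames, so frame 507973 lies in block 28 (frames 503496–521477) with 4477 frames into that block.
The block's first minute is 1800 frames and the rest 1798 each; 4477 frames reaches minute 2, so 28 × 18 + 2 × 2 = 508 labels have been skipped so far.
Adding those back, label number 507973 + 508 = 508481 at 30 labels/s is 16949 s + 11 f = 4 h 42 min 29 s frame 11, i.e. 04:42:29;11.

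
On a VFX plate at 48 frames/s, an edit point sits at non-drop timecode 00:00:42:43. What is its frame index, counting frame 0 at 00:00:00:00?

2059

Total seconds to the label: (0 × 3600 + 0 × 60 + 42) = 42.
Frame index = 42 × 48 + 43 = 2059.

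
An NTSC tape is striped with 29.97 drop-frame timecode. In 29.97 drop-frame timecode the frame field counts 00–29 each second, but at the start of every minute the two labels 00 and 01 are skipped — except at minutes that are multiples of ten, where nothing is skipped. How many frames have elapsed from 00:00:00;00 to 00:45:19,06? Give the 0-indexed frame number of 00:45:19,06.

Complete 10-minute blocks: 4, each 17982 frames → 71928.
Remaining 5 whole minutes in the current block: 1800 + 4 × 1798 = 8992 frames.
Within the current minute: 19 × 30 + 6 − 2 = 574 (labels ;00/;01 skipped at this minute). Total = 71928 + 8992 + 574 = 81494.

81494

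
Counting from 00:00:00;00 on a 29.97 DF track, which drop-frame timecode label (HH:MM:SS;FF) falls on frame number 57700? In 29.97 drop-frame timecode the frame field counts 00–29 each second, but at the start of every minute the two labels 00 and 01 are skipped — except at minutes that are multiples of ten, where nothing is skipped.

00:32:05;08

Ten DF minutes hold 17982 frames, so frame 57700 lies in block 3 (frames 53946–71927) with 3754 frames into that block.
The block's first minute is 1800 frames and the rest 1798 each; 3754 frames reaches minute 2, so 3 × 18 + 2 × 2 = 58 labels have been skipped so far.
Adding those back, label number 57700 + 58 = 57758 at 30 labels/s is 1925 s + 8 f = 0 h 32 min 5 s frame 8, i.e. 00:32:05;08.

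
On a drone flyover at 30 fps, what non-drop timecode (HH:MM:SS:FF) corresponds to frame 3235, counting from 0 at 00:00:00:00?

3235 ÷ 30 = 107 full seconds, remainder 25 frames.
107 s = 0 h 1 min 47 s.
Timecode: 00:01:47:25.

00:01:47:25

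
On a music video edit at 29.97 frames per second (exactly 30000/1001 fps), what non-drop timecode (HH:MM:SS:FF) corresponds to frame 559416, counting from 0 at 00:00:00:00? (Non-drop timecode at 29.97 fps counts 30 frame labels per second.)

05:10:47:06

559416 ÷ 30 = 18647 full seconds, remainder 6 frames.
18647 s = 5 h 10 min 47 s.
Timecode: 05:10:47:06.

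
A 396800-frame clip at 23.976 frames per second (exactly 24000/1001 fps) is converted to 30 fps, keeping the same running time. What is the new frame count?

496496 frames

Target frames = source frames × (target rate / source rate) = 396800 × (30)/(24000/1001) = 396800 × 1001/800 = 496496.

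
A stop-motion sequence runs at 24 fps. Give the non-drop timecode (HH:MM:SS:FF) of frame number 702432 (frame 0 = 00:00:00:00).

702432 ÷ 24 = 29268 full seconds, remainder 0 frames.
29268 s = 8 h 7 min 48 s.
Timecode: 08:07:48:00.

08:07:48:00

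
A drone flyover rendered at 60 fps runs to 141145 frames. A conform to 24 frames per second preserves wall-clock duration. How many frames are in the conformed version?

Target frames = source frames × (target rate / source rate) = 141145 × (24)/(60) = 141145 × 2/5 = 56458.

56458 frames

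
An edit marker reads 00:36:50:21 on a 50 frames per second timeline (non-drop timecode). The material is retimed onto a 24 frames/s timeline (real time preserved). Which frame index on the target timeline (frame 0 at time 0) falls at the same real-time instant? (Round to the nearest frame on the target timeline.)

frame 53050

Source frame index: (0×3600 + 36×60 + 50) × 50 + 21 = 110521.
Real time: 110521 / (50) = 110521/50 s.
Target frame: (110521/50) × (24) = 1326252/25 ≈ 53050.080 → 53050.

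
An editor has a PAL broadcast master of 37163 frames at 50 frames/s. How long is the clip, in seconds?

743.26 seconds

Running time = 37163 / (50) = 743.26 s.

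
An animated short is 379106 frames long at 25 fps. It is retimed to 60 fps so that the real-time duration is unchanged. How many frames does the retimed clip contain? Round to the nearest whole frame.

Frames at target rate = 379106 × (60) / (25) = 4549272/5 ≈ 909854.400.
Nearest whole frame: 909854.

909854 frames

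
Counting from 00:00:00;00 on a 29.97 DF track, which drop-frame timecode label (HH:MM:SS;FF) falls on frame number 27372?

Each 10-minute DF block holds 10 × 60 × 30 − 9 × 2 = 17982 frames. 27372 ÷ 17982 → 1 full block, remainder 9390.
Within the partial block the first minute is 1800 frames and each further minute 1798, so 5 further minute boundaries passed. Total skipped labels = 18 × 1 + 2 × 5 = 28.
Non-drop label index = 27372 + 28 = 27400; at 30 labels/s that is 00:15:13:10, i.e. DF 00:15:13;10.

00:15:13;10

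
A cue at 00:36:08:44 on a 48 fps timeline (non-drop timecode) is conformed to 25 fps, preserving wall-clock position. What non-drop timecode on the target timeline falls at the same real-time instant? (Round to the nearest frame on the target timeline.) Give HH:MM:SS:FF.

Source frame index: (0×3600 + 36×60 + 8) × 48 + 44 = 104108.
Real time: 104108 / (48) = 26027/12 s.
Target frame: (26027/12) × (25) = 650675/12 ≈ 54222.917 → 54223.
At 25 labels/s: frame 54223 → 00:36:08:23.

00:36:08:23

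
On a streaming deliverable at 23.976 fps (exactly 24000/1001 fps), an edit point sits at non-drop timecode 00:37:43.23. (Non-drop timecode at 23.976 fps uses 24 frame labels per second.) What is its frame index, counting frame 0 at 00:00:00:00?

54335

Total seconds to the label: (0 × 3600 + 37 × 60 + 43) = 2263.
Frame index = 2263 × 24 + 23 = 54335.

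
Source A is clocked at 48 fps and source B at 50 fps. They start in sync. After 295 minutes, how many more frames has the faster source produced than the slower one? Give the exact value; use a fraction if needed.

35400 frames

295 min = 17700 s.
A emits 48 × 17700 = 849600 frames; B emits 50 × 17700 = 885000.
Difference = 35400 frames; B is ahead of A.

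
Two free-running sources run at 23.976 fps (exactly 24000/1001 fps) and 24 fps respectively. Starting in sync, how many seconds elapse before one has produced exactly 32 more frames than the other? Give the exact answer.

4004/3 seconds

The gap grows by |24 − 24000/1001| = 24/1001 frames per second.
Time for a 32-frame gap: 32 ÷ (24/1001) = 4004/3 s.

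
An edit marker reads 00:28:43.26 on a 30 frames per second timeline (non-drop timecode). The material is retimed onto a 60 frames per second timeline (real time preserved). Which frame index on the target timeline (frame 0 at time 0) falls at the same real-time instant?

frame 103432

Source frame index: (0×3600 + 28×60 + 43) × 30 + 26 = 51716.
Real time: 51716 / (30) = 25858/15 s.
Target frame: (25858/15) × (60) = 103432.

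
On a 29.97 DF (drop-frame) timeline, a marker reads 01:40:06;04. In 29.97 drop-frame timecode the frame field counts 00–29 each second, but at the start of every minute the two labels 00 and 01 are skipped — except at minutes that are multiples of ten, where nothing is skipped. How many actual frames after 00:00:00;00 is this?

As if non-drop at 30 labels/s: (1 × 3600 + 40 × 60 + 6) × 30 + 4 = 180184.
Minute boundaries passed: 100; those not divisible by 10: 100 − 10 = 90; dropped labels = 2 × 90 = 180.
Actual frame index = 180184 − 180 = 180004.

180004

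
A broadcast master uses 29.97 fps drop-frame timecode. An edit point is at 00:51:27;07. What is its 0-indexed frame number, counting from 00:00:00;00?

Complete 10-minute blocks: 5, each 17982 frames → 89910.
Remaining 1 whole minute in the current block: 1800 + 0 × 1798 = 1800 frames.
Within the current minute: 27 × 30 + 7 − 2 = 815 (labels ;00/;01 skipped at this minute). Total = 89910 + 1800 + 815 = 92525.

92525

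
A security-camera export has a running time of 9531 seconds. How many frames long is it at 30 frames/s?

285930 frames

Frames = 9531 × 30 = 285930.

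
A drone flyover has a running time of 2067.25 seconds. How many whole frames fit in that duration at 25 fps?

51681 frames

Frames = 2067.25 × 25 = 206725/4 ≈ 51681.2500.
Complete frames: 51681.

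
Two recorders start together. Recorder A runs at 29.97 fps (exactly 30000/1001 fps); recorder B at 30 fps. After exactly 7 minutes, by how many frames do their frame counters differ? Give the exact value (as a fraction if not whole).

1800/143 frames

7 min = 420 s.
A emits 30000/1001 × 420 = 1800000/143 frames; B emits 30 × 420 = 12600.
Difference = 1800/143 frames (≈ 12.5874); B is ahead of A.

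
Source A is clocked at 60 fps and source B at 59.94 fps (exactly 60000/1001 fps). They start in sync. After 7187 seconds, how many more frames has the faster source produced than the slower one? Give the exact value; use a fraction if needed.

431220/1001 frames

A emits 60 × 7187 = 431220 frames; B emits 60000/1001 × 7187 = 431220000/1001.
Difference = 431220/1001 frames (≈ 430.7892); B is behind A.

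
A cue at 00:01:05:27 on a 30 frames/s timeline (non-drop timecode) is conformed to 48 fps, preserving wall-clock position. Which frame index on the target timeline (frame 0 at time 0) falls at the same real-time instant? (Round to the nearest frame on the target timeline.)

frame 3163

Source frame index: (0×3600 + 1×60 + 5) × 30 + 27 = 1977.
Real time: 1977 / (30) = 659/10 s.
Target frame: (659/10) × (48) = 15816/5 ≈ 3163.200 → 3163.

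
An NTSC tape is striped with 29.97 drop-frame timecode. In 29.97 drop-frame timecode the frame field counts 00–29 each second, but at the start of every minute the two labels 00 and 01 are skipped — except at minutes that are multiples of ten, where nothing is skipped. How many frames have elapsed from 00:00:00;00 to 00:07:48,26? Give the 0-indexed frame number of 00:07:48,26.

14052

As if non-drop at 30 labels/s: (0 × 3600 + 7 × 60 + 48) × 30 + 26 = 14066.
Minute boundaries passed: 7; those not divisible by 10: 7 − 0 = 7; dropped labels = 2 × 7 = 14.
Actual frame index = 14066 − 14 = 14052.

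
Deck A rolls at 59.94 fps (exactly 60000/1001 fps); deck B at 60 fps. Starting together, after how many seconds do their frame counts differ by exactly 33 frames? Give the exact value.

550.55 seconds

The gap grows by |60 − 60000/1001| = 60/1001 frames per second.
Time for a 33-frame gap: 33 ÷ (60/1001) = 550.55 s.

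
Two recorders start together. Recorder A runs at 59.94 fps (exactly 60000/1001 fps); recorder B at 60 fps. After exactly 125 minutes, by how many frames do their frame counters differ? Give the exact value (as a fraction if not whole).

125 min = 7500 s.
A emits 60000/1001 × 7500 = 450000000/1001 frames; B emits 60 × 7500 = 450000.
Difference = 450000/1001 frames (≈ 449.5504); B is ahead of A.

450000/1001 frames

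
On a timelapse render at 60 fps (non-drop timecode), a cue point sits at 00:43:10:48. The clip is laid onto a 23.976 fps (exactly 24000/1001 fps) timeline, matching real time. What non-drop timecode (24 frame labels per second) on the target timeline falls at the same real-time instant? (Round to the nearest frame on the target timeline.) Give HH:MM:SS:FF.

00:43:08:05

Source frame index: (0×3600 + 43×60 + 10) × 60 + 48 = 155448.
Real time: 155448 / (60) = 12954/5 s.
Target frame: (12954/5) × (24000/1001) = 62179200/1001 ≈ 62117.083 → 62117.
At 24 labels/s: frame 62117 → 00:43:08:05.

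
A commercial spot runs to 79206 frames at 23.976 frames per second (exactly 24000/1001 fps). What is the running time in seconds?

Running time = 79206 / (24000/1001) = 3303.55025 s.

3303.55025 seconds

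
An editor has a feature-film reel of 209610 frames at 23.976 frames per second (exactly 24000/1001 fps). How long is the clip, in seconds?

Running time = 209610 / (24000/1001) = 8742.48375 s.

8742.48375 seconds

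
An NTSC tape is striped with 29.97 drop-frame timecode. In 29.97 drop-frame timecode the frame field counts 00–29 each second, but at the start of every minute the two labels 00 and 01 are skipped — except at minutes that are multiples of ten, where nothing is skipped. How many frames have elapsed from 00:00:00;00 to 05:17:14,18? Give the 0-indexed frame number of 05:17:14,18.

As if non-drop at 30 labels/s: (5 × 3600 + 17 × 60 + 14) × 30 + 18 = 571038.
Minute boundaries passed: 317; those not divisible by 10: 317 − 31 = 286; dropped labels = 2 × 286 = 572.
Actual frame index = 571038 − 572 = 570466.

570466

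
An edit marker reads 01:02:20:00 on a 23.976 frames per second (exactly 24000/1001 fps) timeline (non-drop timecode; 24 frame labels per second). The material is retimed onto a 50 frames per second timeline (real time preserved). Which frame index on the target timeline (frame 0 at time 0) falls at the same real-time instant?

frame 187187

Source frame index: (1×3600 + 2×60 + 20) × 24 + 0 = 89760.
Real time: 89760 / (24000/1001) = 187187/50 s.
Target frame: (187187/50) × (50) = 187187.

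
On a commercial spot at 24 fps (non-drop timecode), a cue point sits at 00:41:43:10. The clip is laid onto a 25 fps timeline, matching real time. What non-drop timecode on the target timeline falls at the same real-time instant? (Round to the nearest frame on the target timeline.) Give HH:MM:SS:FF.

00:41:43:10

Source frame index: (0×3600 + 41×60 + 43) × 24 + 10 = 60082.
Real time: 60082 / (24) = 30041/12 s.
Target frame: (30041/12) × (25) = 751025/12 ≈ 62585.417 → 62585.
At 25 labels/s: frame 62585 → 00:41:43:10.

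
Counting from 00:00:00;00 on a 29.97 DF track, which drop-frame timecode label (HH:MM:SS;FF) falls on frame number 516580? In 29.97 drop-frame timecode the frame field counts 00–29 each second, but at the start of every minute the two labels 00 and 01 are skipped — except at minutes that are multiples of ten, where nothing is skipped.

04:47:16;18

Ten DF minutes hold 17982 frames, so frame 516580 lies in block 28 (frames 503496–521477) with 13084 frames into that block.
The block's first minute is 1800 frames and the rest 1798 each; 13084 frames reaches minute 7, so 28 × 18 + 7 × 2 = 518 labels have been skipped so far.
Adding those back, label number 516580 + 518 = 517098 at 30 labels/s is 17236 s + 18 f = 4 h 47 min 16 s frame 18, i.e. 04:47:16;18.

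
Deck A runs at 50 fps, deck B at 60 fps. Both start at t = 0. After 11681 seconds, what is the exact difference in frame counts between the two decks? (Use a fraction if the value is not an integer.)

116810 frames

A emits 50 × 11681 = 584050 frames; B emits 60 × 11681 = 700860.
Difference = 116810 frames; B is ahead of A.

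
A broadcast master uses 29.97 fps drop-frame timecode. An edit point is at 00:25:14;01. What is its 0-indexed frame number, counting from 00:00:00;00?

45375

As if non-drop at 30 labels/s: (0 × 3600 + 25 × 60 + 14) × 30 + 1 = 45421.
Minute boundaries passed: 25; those not divisible by 10: 25 − 2 = 23; dropped labels = 2 × 23 = 46.
Actual frame index = 45421 − 46 = 45375.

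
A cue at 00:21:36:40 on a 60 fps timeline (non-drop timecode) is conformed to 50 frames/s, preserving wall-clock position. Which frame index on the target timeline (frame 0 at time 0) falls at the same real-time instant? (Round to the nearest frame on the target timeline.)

Source frame index: (0×3600 + 21×60 + 36) × 60 + 40 = 77800.
Real time: 77800 / (60) = 3890/3 s.
Target frame: (3890/3) × (50) = 194500/3 ≈ 64833.333 → 64833.

frame 64833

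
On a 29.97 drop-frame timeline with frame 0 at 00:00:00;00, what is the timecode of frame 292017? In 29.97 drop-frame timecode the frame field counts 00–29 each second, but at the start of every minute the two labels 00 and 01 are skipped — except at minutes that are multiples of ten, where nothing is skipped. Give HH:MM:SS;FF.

02:42:23;19

Ten DF minutes hold 17982 frames, so frame 292017 lies in block 16 (frames 287712–305693) with 4305 frames into that block.
The block's first minute is 1800 frames and the rest 1798 each; 4305 frames reaches minute 2, so 16 × 18 + 2 × 2 = 292 labels have been skipped so far.
Adding those back, label number 292017 + 292 = 292309 at 30 labels/s is 9743 s + 19 f = 2 h 42 min 23 s frame 19, i.e. 02:42:23;19.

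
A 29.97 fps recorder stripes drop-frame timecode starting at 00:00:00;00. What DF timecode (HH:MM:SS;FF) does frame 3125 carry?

Each 10-minute DF block holds 10 × 60 × 30 − 9 × 2 = 17982 frames. 3125 ÷ 17982 → 0 full blocks, remainder 3125.
Within the partial block the first minute is 1800 frames and each further minute 1798, so 1 further minute boundary passed. Total skipped labels = 18 × 0 + 2 × 1 = 2.
Non-drop label index = 3125 + 2 = 3127; at 30 labels/s that is 00:01:44:07, i.e. DF 00:01:44;07.

00:01:44;07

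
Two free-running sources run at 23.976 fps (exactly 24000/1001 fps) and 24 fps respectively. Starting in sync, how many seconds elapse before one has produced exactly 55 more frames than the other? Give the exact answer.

55055/24 seconds

The gap grows by |24 − 24000/1001| = 24/1001 frames per second.
Time for a 55-frame gap: 55 ÷ (24/1001) = 55055/24 s.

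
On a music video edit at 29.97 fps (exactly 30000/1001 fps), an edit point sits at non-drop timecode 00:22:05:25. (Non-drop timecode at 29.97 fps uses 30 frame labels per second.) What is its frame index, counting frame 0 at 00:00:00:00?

Total seconds to the label: (0 × 3600 + 22 × 60 + 5) = 1325.
Frame index = 1325 × 30 + 25 = 39775.

frame 39775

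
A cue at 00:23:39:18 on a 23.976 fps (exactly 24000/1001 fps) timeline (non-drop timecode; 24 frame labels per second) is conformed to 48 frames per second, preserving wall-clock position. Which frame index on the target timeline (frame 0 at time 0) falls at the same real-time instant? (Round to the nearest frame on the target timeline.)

frame 68216

Source frame index: (0×3600 + 23×60 + 39) × 24 + 18 = 34074.
Real time: 34074 / (24000/1001) = 5684679/4000 s.
Target frame: (5684679/4000) × (48) = 17054037/250 ≈ 68216.148 → 68216.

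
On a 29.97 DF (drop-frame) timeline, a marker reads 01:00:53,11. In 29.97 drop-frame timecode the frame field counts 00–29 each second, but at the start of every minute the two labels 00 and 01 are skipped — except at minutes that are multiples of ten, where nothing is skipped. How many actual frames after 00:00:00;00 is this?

Complete 10-minute blocks: 6, each 17982 frames → 107892.
Remaining 0 whole minutes in the current block: 0 frames.
Within the current minute: 53 × 30 + 11 = 1601. Total = 107892 + 0 + 1601 = 109493.

109493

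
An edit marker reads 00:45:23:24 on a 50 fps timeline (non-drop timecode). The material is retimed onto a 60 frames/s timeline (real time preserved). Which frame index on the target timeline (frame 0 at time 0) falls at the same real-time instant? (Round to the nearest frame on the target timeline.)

frame 163409

Source frame index: (0×3600 + 45×60 + 23) × 50 + 24 = 136174.
Real time: 136174 / (50) = 68087/25 s.
Target frame: (68087/25) × (60) = 817044/5 ≈ 163408.800 → 163409.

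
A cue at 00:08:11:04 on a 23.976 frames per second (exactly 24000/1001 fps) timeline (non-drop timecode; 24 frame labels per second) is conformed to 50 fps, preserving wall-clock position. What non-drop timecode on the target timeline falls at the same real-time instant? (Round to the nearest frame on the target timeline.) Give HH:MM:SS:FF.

Source frame index: (0×3600 + 8×60 + 11) × 24 + 4 = 11788.
Real time: 11788 / (24000/1001) = 2949947/6000 s.
Target frame: (2949947/6000) × (50) = 2949947/120 ≈ 24582.892 → 24583.
At 50 labels/s: frame 24583 → 00:08:11:33.

00:08:11:33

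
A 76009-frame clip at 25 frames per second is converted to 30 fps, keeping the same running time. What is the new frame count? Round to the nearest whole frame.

Frames at target rate = 76009 × (30) / (25) = 456054/5 ≈ 91210.800.
Nearest whole frame: 91211.

91211 frames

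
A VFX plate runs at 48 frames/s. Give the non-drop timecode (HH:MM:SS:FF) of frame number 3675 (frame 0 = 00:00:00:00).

3675 ÷ 48 = 76 full seconds, remainder 27 frames.
76 s = 0 h 1 min 16 s.
Timecode: 00:01:16:27.

00:01:16:27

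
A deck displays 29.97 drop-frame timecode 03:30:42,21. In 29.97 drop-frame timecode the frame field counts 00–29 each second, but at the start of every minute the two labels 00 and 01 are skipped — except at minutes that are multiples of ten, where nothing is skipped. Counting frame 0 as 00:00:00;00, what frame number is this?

As if non-drop at 30 labels/s: (3 × 3600 + 30 × 60 + 42) × 30 + 21 = 379281.
Minute boundaries passed: 210; those not divisible by 10: 210 − 21 = 189; dropped labels = 2 × 189 = 378.
Actual frame index = 379281 − 378 = 378903.

378903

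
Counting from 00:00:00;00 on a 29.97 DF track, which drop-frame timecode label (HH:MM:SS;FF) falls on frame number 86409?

00:48:03;07

Ten DF minutes hold 17982 frames, so frame 86409 lies in block 4 (frames 71928–89909) with 14481 frames into that block.
The block's first minute is 1800 frames and the rest 1798 each; 14481 frames reaches minute 8, so 4 × 18 + 8 × 2 = 88 labels have been skipped so far.
Adding those back, label number 86409 + 88 = 86497 at 30 labels/s is 2883 s + 7 f = 0 h 48 min 3 s frame 7, i.e. 00:48:03;07.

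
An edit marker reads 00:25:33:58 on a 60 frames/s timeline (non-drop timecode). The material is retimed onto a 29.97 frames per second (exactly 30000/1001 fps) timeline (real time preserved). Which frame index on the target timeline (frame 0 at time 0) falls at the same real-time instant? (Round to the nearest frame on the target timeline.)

frame 45973

Source frame index: (0×3600 + 25×60 + 33) × 60 + 58 = 92038.
Real time: 92038 / (60) = 46019/30 s.
Target frame: (46019/30) × (30000/1001) = 46019000/1001 ≈ 45973.027 → 45973.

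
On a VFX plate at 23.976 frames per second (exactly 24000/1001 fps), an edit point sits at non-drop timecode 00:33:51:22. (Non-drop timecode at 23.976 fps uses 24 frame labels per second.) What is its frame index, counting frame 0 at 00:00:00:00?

Total seconds to the label: (0 × 3600 + 33 × 60 + 51) = 2031.
Frame index = 2031 × 24 + 22 = 48766.

frame 48766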